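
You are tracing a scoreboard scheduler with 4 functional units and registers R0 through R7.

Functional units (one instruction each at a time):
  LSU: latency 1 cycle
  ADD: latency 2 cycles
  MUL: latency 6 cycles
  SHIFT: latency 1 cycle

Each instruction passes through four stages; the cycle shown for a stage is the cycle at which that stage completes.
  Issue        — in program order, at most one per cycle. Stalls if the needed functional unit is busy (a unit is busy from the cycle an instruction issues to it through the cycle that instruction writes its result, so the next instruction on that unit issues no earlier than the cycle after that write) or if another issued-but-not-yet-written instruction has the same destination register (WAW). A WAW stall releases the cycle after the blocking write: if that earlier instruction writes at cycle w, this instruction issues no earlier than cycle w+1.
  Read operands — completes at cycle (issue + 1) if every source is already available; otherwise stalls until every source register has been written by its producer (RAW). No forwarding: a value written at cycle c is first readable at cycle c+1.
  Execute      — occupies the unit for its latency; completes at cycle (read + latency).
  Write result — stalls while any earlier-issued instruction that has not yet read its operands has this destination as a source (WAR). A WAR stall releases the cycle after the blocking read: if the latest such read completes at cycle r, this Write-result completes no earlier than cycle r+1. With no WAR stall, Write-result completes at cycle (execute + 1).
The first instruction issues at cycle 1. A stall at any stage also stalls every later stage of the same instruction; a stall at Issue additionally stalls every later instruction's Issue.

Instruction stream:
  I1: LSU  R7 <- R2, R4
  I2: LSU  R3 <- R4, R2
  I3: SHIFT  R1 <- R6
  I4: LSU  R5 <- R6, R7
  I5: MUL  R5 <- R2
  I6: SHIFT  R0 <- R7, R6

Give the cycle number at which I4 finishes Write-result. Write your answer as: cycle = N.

cycle = 12

c1: issue I1 (LSU)
c2: I1 read-ops
c3: I1 finished on LSU
c4: I1→R7
c5: issue I2 (LSU)
c6: I2 read-ops, issue I3 (SHIFT)
c7: I2 finished on LSU, I3 read-ops
c8: I2→R3, I3 finished on SHIFT
c9: I3→R1, issue I4 (LSU)
c10: I4 read-ops
c11: I4 finished on LSU
c12: I4→R5
c13: issue I5 (MUL)
c14: I5 read-ops, issue I6 (SHIFT)
c15: I6 read-ops
c16: I6 finished on SHIFT
c17: I6→R0
c20: I5 finished on MUL
c21: I5→R5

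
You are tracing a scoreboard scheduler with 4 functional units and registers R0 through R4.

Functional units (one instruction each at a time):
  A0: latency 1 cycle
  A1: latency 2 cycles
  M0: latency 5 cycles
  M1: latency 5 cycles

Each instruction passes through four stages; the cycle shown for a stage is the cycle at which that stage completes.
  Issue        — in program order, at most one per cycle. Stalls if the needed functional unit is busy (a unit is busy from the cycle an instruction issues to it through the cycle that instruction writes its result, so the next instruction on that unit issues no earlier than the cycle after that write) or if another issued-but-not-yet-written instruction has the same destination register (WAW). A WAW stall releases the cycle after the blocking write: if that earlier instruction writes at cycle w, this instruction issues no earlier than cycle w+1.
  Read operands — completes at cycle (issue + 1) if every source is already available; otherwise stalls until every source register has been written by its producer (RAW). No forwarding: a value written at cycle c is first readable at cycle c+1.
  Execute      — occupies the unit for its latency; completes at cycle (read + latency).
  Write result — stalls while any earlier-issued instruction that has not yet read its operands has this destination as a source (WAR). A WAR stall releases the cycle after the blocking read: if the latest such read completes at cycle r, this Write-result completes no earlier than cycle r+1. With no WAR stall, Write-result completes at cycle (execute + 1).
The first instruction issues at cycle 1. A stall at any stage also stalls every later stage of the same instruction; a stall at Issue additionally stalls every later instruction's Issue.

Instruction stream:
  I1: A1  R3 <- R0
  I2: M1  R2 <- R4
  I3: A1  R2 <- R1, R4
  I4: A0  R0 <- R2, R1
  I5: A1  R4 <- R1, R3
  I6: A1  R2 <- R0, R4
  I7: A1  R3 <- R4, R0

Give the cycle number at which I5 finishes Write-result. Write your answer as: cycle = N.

cycle = 19

c1: I1→A1
c2: I1 RO | I2→M1
c3: I2 RO
c4: I1 EX
c5: I1 WR R3
c8: I2 EX
c9: I2 WR R2
c10: I3→A1
c11: I3 RO | I4→A0
c13: I3 EX
c14: I3 WR R2
c15: I4 RO | I5→A1
c16: I4 EX | I5 RO
c17: I4 WR R0
c18: I5 EX
c19: I5 WR R4
c20: I6→A1
c21: I6 RO
c23: I6 EX
c24: I6 WR R2
c25: I7→A1
c26: I7 RO
c28: I7 EX
c29: I7 WR R3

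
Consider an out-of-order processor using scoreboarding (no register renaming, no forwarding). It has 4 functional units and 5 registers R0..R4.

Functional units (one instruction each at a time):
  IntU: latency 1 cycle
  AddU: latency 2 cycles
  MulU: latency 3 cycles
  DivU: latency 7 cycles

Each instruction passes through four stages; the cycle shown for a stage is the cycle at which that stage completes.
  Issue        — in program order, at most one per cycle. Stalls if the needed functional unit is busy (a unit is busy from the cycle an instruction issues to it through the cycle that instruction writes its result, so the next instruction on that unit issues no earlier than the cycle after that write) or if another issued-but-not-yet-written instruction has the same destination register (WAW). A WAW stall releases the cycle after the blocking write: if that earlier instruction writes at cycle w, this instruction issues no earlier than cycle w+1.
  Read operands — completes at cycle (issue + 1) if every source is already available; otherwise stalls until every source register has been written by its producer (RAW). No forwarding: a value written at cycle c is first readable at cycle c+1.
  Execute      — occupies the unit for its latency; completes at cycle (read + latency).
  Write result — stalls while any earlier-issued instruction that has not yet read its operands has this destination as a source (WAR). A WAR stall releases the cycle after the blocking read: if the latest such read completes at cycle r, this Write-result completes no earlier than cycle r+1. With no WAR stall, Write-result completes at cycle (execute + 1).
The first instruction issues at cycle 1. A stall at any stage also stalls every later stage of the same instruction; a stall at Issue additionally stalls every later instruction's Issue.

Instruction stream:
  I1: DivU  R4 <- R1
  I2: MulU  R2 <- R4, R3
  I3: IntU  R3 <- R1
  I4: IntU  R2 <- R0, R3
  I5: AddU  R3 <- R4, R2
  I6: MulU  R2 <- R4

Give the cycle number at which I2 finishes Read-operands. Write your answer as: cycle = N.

cycle = 11

c1: issue I1 (DivU)
c2: I1 read-ops, issue I2 (MulU)
c3: issue I3 (IntU)
c4: I3 read-ops
c5: I3 finished on IntU
c9: I1 finished on DivU
c10: I1→R4
c11: I2 read-ops
c12: I3→R3
c14: I2 finished on MulU
c15: I2→R2
c16: issue I4 (IntU)
c17: I4 read-ops, issue I5 (AddU)
c18: I4 finished on IntU
c19: I4→R2
c20: I5 read-ops, issue I6 (MulU)
c21: I6 read-ops
c22: I5 finished on AddU
c23: I5→R3
c24: I6 finished on MulU
c25: I6→R2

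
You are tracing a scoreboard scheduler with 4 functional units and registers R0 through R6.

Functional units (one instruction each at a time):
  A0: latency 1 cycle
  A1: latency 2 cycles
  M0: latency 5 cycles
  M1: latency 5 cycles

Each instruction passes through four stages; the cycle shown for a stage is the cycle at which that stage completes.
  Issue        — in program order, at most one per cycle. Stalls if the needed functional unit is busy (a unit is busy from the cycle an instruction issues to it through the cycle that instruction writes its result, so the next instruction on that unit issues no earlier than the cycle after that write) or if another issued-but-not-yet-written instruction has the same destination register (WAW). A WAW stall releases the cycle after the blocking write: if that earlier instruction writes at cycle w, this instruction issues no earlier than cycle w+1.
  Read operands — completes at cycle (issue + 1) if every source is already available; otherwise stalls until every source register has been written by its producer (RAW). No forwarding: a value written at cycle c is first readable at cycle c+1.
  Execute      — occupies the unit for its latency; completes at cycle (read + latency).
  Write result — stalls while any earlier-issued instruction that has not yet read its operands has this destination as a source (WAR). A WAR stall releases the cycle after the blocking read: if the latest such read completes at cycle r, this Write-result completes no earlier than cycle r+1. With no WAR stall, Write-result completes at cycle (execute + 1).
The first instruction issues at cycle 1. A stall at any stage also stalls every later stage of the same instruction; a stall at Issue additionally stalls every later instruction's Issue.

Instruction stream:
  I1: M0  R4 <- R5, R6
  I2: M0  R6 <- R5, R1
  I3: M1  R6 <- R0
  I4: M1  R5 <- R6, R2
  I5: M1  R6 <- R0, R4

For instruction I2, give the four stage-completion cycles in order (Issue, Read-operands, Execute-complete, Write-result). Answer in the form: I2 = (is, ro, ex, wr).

I2 = (9, 10, 15, 16)

c1: I1→M0
c2: I1 RO
c7: I1 EX
c8: I1 WR R4
c9: I2→M0
c10: I2 RO
c15: I2 EX
c16: I2 WR R6
c17: I3→M1
c18: I3 RO
c23: I3 EX
c24: I3 WR R6
c25: I4→M1
c26: I4 RO
c31: I4 EX
c32: I4 WR R5
c33: I5→M1
c34: I5 RO
c39: I5 EX
c40: I5 WR R6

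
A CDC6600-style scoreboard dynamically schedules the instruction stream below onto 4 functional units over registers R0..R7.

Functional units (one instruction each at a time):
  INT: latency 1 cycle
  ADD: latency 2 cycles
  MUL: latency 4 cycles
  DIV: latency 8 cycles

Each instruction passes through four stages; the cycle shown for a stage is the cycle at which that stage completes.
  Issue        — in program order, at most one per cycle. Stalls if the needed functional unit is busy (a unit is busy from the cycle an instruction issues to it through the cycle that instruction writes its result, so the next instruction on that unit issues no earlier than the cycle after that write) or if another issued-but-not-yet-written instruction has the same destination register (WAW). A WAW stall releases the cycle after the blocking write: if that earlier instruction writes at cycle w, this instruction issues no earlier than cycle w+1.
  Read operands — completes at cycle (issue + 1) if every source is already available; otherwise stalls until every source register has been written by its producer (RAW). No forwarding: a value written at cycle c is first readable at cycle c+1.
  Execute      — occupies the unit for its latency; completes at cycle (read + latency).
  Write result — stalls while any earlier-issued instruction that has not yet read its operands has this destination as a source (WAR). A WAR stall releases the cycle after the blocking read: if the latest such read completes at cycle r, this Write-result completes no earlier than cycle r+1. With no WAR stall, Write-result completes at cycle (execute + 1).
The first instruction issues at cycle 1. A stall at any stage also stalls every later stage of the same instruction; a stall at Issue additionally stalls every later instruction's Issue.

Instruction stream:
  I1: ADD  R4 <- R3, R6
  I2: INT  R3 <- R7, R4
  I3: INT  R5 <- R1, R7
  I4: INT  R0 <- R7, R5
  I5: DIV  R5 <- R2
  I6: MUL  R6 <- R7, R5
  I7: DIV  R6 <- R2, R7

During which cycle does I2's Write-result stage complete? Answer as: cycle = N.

cycle = 8

cycle 1: I1 issues→ADD
cycle 2: I1 reads; I2 issues→INT
cycle 4: I1 exec-done
cycle 5: I1 writes R4
cycle 6: I2 reads
cycle 7: I2 exec-done
cycle 8: I2 writes R3
cycle 9: I3 issues→INT
cycle 10: I3 reads
cycle 11: I3 exec-done
cycle 12: I3 writes R5
cycle 13: I4 issues→INT
cycle 14: I4 reads; I5 issues→DIV
cycle 15: I4 exec-done; I5 reads; I6 issues→MUL
cycle 16: I4 writes R0
cycle 23: I5 exec-done
cycle 24: I5 writes R5
cycle 25: I6 reads
cycle 29: I6 exec-done
cycle 30: I6 writes R6
cycle 31: I7 issues→DIV
cycle 32: I7 reads
cycle 40: I7 exec-done
cycle 41: I7 writes R6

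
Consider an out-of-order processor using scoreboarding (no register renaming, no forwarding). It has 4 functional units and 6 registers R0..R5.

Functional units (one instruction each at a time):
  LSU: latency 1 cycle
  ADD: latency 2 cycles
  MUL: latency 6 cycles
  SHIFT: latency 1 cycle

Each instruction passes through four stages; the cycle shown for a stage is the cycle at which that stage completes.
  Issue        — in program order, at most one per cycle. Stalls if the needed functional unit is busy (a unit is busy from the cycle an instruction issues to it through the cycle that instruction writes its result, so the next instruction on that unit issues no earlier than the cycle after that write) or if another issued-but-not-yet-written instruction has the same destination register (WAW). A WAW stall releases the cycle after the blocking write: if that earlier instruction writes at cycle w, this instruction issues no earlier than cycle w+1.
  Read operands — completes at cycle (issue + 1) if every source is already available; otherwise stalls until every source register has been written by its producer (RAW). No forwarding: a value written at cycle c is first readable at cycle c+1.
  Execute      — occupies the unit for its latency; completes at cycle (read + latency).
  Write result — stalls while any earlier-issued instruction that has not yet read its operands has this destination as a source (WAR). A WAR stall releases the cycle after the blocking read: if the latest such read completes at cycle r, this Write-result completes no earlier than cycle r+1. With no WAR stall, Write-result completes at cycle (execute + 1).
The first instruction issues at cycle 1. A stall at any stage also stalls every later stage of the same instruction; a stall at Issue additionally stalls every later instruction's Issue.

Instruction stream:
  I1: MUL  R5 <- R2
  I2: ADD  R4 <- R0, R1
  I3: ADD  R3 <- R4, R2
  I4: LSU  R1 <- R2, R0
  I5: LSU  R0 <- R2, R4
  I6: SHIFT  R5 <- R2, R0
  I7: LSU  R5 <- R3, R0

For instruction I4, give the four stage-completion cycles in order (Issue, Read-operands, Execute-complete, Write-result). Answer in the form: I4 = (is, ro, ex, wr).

I4 = (8, 9, 10, 11)

c1: issue I1 (MUL)
c2: I1 read-ops, issue I2 (ADD)
c3: I2 read-ops
c5: I2 finished on ADD
c6: I2→R4
c7: issue I3 (ADD)
c8: I1 finished on MUL, I3 read-ops, issue I4 (LSU)
c9: I1→R5, I4 read-ops
c10: I3 finished on ADD, I4 finished on LSU
c11: I3→R3, I4→R1
c12: issue I5 (LSU)
c13: I5 read-ops, issue I6 (SHIFT)
c14: I5 finished on LSU
c15: I5→R0
c16: I6 read-ops
c17: I6 finished on SHIFT
c18: I6→R5
c19: issue I7 (LSU)
c20: I7 read-ops
c21: I7 finished on LSU
c22: I7→R5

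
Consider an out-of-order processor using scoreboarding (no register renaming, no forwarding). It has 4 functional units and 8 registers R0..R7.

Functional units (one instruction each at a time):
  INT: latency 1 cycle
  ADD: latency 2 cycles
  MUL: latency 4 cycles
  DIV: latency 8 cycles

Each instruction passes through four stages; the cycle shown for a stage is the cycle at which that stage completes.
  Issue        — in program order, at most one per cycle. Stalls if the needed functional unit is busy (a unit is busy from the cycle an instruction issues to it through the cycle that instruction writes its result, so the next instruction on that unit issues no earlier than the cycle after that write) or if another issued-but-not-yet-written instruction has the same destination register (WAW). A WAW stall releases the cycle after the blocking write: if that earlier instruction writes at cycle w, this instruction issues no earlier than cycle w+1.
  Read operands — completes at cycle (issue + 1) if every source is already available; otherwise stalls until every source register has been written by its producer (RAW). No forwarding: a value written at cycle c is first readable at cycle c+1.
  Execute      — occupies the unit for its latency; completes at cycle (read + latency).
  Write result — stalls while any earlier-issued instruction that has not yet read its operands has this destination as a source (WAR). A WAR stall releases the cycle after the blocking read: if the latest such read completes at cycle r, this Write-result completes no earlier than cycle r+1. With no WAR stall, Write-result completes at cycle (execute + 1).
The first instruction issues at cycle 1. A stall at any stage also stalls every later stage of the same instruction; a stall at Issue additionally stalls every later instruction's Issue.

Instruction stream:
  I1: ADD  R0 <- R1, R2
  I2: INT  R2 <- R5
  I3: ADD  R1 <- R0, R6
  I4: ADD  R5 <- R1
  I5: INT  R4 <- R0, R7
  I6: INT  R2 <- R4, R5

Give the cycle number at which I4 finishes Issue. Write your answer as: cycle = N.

c1: I1 issues→ADD
c2: I1 reads; I2 issues→INT
c3: I2 reads
c4: I1 exec-done; I2 exec-done
c5: I1 writes R0; I2 writes R2
c6: I3 issues→ADD
c7: I3 reads
c9: I3 exec-done
c10: I3 writes R1
c11: I4 issues→ADD
c12: I4 reads; I5 issues→INT
c13: I5 reads
c14: I4 exec-done; I5 exec-done
c15: I4 writes R5; I5 writes R4
c16: I6 issues→INT
c17: I6 reads
c18: I6 exec-done
c19: I6 writes R2

cycle = 11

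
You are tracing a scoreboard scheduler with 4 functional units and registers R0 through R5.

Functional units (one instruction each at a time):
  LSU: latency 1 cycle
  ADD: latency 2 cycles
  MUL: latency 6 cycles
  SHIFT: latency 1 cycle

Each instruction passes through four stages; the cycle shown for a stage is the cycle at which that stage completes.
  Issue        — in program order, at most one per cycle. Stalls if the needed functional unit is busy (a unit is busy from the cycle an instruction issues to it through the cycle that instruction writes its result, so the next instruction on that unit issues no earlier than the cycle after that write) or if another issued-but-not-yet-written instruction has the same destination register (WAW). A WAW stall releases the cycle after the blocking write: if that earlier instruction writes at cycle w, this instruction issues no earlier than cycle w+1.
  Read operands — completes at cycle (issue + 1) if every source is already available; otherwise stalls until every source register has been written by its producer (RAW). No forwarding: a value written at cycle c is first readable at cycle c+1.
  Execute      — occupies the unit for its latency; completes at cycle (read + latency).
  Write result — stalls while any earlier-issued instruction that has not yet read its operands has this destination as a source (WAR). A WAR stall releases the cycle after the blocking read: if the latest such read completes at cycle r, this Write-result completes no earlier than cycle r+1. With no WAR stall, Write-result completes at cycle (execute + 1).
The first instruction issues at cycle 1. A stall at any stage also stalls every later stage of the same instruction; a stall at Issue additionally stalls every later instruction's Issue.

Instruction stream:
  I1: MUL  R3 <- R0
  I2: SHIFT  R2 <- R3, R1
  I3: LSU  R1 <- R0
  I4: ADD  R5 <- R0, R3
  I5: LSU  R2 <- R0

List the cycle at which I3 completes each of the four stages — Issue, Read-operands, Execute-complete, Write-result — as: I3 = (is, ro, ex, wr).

I3 = (3, 4, 5, 11)

  I1 | 1 | 2 | 8 | 9
  I2 | 2 | 10 | 11 | 12   RAW R3: wait I1 write@9
  I3 | 3 | 4 | 5 | 11   WAR R1: wait I2 read@10
  I4 | 4 | 10 | 12 | 13   RAW R3: wait I1 write@9
  I5 | 13 | 14 | 15 | 16   WAW R2: wait I2 write@12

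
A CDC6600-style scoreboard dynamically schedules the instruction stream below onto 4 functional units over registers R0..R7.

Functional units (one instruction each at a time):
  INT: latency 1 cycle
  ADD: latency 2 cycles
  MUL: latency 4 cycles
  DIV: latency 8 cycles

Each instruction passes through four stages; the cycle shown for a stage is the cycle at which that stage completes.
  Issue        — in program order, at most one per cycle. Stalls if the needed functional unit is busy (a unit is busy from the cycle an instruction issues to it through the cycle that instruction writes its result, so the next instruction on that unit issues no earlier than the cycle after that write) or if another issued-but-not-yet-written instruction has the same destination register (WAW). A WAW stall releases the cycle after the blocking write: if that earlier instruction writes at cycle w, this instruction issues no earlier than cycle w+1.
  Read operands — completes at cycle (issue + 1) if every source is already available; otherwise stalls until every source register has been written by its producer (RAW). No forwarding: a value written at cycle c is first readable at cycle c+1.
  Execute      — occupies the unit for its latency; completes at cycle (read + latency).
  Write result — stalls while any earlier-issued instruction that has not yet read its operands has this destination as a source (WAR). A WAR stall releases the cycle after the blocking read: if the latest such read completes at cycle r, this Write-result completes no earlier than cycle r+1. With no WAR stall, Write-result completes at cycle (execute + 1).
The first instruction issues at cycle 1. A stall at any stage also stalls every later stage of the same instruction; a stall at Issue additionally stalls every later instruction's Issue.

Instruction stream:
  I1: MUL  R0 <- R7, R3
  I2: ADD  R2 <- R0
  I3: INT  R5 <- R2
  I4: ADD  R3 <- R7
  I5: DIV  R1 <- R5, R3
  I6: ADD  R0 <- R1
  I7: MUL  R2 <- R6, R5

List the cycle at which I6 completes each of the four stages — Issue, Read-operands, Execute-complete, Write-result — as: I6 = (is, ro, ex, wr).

I1 -> (1, 2, 6, 7)
I2 -> (2, 8, 10, 11)  // RAW R0: wait I1 write@7
I3 -> (3, 12, 13, 14)  // RAW R2: wait I2 write@11
I4 -> (12, 13, 15, 16)  // struct: ADD busy until I2 writes@11
I5 -> (13, 17, 25, 26)  // RAW R3: wait I4 write@16
I6 -> (17, 27, 29, 30)  // struct: ADD busy until I4 writes@16, RAW R1: wait I5 write@26
I7 -> (18, 19, 23, 24)

I6 = (17, 27, 29, 30)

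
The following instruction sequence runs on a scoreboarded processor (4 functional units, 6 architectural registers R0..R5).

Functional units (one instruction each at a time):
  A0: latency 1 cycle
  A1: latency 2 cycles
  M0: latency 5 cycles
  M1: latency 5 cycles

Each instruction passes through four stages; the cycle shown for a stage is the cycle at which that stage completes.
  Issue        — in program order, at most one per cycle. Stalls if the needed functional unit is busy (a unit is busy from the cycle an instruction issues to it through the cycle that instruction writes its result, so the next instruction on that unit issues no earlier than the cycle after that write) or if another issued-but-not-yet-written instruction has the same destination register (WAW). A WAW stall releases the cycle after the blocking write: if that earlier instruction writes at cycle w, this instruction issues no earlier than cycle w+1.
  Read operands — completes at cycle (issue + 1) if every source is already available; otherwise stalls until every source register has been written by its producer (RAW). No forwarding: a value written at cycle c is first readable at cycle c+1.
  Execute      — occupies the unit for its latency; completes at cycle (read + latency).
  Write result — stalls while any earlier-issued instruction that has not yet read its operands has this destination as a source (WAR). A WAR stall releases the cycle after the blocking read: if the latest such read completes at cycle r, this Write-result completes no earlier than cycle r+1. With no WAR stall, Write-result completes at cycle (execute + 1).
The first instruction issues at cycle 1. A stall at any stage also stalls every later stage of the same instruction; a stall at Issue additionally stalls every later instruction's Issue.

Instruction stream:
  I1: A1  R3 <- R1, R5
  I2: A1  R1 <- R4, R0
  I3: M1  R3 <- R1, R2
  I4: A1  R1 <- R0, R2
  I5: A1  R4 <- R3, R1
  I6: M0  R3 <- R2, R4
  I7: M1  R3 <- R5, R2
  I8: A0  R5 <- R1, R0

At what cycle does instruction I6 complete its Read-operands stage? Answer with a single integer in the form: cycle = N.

cycle = 22

I1  is:1  ro:2  ex:4  wr:5
I2  is:6  ro:7  ex:9  wr:10  — struct: A1 busy until I1 writes@5
I3  is:7  ro:11  ex:16  wr:17  — RAW R1: wait I2 write@10
I4  is:11  ro:12  ex:14  wr:15  — struct: A1 busy until I2 writes@10
I5  is:16  ro:18  ex:20  wr:21  — struct: A1 busy until I4 writes@15, RAW R3: wait I3 write@17
I6  is:18  ro:22  ex:27  wr:28  — WAW R3: wait I3 write@17, RAW R4: wait I5 write@21
I7  is:29  ro:30  ex:35  wr:36  — WAW R3: wait I6 write@28
I8  is:30  ro:31  ex:32  wr:33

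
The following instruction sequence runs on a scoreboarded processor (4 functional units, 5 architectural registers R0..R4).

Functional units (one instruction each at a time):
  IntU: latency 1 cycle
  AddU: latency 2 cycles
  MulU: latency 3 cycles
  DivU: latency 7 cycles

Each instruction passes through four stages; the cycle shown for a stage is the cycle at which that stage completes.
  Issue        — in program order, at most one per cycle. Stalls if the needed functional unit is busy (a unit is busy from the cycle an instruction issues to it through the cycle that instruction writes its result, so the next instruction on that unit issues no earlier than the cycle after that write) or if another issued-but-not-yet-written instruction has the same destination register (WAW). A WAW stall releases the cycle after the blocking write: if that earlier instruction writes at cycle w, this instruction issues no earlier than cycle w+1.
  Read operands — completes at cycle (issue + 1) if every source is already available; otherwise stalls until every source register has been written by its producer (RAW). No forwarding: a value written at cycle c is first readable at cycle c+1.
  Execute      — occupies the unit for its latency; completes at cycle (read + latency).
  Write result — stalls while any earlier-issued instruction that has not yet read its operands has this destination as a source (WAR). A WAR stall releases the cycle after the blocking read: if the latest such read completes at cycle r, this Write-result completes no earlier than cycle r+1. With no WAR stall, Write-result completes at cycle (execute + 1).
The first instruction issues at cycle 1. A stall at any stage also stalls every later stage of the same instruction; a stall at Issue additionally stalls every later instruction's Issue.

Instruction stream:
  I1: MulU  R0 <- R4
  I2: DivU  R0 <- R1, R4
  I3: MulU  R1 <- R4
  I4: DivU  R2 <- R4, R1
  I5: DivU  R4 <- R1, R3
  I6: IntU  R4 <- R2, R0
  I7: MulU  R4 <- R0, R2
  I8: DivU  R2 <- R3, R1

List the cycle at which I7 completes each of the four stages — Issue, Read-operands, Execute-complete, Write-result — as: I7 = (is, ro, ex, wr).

I7 = (41, 42, 45, 46)

1) issue 1, read 2, done 5, write 6
2) issue 7, read 8, done 15, write 16  <WAW R0: wait I1 write@6>
3) issue 8, read 9, done 12, write 13
4) issue 17, read 18, done 25, write 26  <struct: DivU busy until I2 writes@16>
5) issue 27, read 28, done 35, write 36  <struct: DivU busy until I4 writes@26>
6) issue 37, read 38, done 39, write 40  <WAW R4: wait I5 write@36>
7) issue 41, read 42, done 45, write 46  <WAW R4: wait I6 write@40>
8) issue 42, read 43, done 50, write 51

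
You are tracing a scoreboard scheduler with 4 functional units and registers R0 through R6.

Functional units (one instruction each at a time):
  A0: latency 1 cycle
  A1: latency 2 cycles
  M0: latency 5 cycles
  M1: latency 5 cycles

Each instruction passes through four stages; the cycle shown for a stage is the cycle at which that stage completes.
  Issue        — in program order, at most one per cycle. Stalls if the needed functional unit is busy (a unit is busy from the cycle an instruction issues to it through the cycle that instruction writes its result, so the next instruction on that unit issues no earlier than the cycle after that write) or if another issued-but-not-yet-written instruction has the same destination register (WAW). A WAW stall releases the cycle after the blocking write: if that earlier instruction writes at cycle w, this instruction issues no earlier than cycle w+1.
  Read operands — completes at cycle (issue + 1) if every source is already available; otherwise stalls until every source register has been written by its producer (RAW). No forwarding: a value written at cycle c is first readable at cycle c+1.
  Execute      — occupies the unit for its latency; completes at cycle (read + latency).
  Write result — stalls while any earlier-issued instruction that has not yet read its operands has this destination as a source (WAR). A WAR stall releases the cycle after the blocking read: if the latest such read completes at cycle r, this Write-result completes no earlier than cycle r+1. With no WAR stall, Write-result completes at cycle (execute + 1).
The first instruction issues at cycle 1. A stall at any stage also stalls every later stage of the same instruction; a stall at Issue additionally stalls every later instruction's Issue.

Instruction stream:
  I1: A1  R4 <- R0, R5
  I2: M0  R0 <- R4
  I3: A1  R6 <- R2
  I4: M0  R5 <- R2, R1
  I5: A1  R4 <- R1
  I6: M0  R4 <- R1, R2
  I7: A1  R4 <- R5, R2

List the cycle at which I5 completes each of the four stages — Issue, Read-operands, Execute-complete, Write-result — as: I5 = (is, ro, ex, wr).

1) issue 1, read 2, done 4, write 5
2) issue 2, read 6, done 11, write 12  <RAW R4: wait I1 write@5>
3) issue 6, read 7, done 9, write 10  <struct: A1 busy until I1 writes@5>
4) issue 13, read 14, done 19, write 20  <struct: M0 busy until I2 writes@12>
5) issue 14, read 15, done 17, write 18
6) issue 21, read 22, done 27, write 28  <struct: M0 busy until I4 writes@20>
7) issue 29, read 30, done 32, write 33  <WAW R4: wait I6 write@28>

I5 = (14, 15, 17, 18)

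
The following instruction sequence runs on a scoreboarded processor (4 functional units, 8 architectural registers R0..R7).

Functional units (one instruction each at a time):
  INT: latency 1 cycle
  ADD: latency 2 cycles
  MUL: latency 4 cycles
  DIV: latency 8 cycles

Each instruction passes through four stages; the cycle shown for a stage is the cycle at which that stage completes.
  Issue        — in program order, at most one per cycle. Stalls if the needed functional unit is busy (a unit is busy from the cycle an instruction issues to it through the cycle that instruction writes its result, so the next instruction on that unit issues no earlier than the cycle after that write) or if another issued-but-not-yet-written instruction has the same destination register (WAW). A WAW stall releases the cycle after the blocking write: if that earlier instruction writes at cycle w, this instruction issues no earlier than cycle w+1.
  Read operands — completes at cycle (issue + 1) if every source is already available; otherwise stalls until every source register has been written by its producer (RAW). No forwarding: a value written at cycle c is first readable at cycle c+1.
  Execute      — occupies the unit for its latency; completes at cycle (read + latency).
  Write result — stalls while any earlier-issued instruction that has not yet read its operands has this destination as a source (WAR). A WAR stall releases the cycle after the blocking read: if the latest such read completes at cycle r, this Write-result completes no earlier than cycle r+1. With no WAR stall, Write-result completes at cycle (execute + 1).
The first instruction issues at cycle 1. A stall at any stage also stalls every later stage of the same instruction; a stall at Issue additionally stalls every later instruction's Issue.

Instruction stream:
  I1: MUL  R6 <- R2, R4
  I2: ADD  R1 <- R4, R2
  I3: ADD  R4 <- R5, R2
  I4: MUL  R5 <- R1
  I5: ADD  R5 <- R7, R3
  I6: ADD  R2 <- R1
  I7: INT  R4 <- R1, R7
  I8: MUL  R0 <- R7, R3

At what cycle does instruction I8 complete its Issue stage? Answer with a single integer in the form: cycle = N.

I1: IS=1 RO=2 EX=6 WR=7
I2: IS=2 RO=3 EX=5 WR=6
I3: IS=7 RO=8 EX=10 WR=11  [struct: ADD busy until I2 writes@6]
I4: IS=8 RO=9 EX=13 WR=14
I5: IS=15 RO=16 EX=18 WR=19  [WAW R5: wait I4 write@14]
I6: IS=20 RO=21 EX=23 WR=24  [struct: ADD busy until I5 writes@19]
I7: IS=21 RO=22 EX=23 WR=24
I8: IS=22 RO=23 EX=27 WR=28

cycle = 22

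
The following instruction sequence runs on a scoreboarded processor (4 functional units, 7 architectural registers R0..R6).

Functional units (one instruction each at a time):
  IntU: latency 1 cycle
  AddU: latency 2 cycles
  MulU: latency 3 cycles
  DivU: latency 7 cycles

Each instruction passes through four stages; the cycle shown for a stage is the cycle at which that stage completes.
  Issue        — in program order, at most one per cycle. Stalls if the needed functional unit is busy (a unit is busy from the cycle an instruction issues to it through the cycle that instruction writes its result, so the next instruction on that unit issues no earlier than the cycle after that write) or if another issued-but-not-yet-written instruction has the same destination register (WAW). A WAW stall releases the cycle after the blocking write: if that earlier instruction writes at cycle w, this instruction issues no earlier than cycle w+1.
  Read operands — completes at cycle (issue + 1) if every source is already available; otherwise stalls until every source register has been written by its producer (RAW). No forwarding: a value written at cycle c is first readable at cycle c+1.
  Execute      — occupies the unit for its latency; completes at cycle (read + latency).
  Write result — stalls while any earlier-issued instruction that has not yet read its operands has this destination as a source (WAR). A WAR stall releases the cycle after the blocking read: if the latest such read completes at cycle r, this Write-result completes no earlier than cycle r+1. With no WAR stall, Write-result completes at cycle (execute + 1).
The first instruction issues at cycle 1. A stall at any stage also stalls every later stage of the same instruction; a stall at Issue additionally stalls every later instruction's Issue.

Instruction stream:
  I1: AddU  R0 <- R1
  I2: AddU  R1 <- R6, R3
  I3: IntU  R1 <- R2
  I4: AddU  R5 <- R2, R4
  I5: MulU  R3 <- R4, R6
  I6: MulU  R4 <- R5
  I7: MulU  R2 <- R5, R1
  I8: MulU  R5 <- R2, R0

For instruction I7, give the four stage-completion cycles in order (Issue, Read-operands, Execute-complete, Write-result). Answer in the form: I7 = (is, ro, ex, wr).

I7 = (25, 26, 29, 30)

[1] issue I1 (AddU)
[2] I1 read-ops
[4] I1 finished on AddU
[5] I1→R0
[6] issue I2 (AddU)
[7] I2 read-ops
[9] I2 finished on AddU
[10] I2→R1
[11] issue I3 (IntU)
[12] I3 read-ops | issue I4 (AddU)
[13] I3 finished on IntU | I4 read-ops | issue I5 (MulU)
[14] I3→R1 | I5 read-ops
[15] I4 finished on AddU
[16] I4→R5
[17] I5 finished on MulU
[18] I5→R3
[19] issue I6 (MulU)
[20] I6 read-ops
[23] I6 finished on MulU
[24] I6→R4
[25] issue I7 (MulU)
[26] I7 read-ops
[29] I7 finished on MulU
[30] I7→R2
[31] issue I8 (MulU)
[32] I8 read-ops
[35] I8 finished on MulU
[36] I8→R5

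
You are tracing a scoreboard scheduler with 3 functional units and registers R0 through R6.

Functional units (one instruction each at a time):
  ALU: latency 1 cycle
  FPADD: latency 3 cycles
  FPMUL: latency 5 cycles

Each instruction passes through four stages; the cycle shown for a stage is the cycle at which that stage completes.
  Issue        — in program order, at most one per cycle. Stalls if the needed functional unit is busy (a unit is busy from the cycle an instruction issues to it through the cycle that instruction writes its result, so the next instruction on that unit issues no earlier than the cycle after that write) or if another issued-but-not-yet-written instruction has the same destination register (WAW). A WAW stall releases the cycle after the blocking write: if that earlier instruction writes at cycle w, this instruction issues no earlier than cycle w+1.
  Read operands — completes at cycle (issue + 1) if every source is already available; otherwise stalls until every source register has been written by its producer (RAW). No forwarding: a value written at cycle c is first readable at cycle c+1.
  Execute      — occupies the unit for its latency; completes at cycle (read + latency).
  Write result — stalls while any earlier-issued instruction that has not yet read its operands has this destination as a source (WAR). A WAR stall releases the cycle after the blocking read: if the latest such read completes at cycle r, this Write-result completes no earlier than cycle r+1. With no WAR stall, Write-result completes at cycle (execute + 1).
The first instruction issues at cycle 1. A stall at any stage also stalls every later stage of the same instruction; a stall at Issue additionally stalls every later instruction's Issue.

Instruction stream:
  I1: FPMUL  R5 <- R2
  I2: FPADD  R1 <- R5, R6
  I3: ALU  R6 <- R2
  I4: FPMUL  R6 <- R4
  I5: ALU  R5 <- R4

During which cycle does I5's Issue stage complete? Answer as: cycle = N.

t=1  I1 issues→FPMUL
t=2  I1 reads, I2 issues→FPADD
t=3  I3 issues→ALU
t=4  I3 reads
t=5  I3 exec-done
t=7  I1 exec-done
t=8  I1 writes R5
t=9  I2 reads
t=10  I3 writes R6
t=11  I4 issues→FPMUL
t=12  I2 exec-done, I4 reads, I5 issues→ALU
t=13  I2 writes R1, I5 reads
t=14  I5 exec-done
t=15  I5 writes R5
t=17  I4 exec-done
t=18  I4 writes R6

cycle = 12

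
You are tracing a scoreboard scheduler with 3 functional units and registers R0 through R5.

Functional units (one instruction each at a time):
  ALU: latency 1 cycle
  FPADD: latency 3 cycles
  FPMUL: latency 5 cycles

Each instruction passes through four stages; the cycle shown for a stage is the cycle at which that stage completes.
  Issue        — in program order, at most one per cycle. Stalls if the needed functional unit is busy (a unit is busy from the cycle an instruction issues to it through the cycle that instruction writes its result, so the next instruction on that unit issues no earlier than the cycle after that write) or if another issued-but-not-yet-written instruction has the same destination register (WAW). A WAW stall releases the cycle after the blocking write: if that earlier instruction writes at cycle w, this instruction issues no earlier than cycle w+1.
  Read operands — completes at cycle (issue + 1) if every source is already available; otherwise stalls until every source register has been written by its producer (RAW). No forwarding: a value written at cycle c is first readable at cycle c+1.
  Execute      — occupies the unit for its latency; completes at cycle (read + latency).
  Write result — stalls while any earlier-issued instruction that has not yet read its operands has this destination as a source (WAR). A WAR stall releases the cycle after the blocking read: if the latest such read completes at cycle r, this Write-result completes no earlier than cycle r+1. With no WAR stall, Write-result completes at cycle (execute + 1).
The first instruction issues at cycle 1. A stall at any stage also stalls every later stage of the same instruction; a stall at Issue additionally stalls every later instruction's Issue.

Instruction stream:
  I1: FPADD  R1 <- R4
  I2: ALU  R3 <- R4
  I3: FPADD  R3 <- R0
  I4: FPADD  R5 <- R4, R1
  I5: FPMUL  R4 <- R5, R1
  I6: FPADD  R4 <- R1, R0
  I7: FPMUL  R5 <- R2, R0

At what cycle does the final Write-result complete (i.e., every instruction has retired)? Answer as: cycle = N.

cycle = 34

t=1  I1 issues→FPADD
t=2  I1 reads | I2 issues→ALU
t=3  I2 reads
t=4  I2 exec-done
t=5  I1 exec-done | I2 writes R3
t=6  I1 writes R1
t=7  I3 issues→FPADD
t=8  I3 reads
t=11  I3 exec-done
t=12  I3 writes R3
t=13  I4 issues→FPADD
t=14  I4 reads | I5 issues→FPMUL
t=17  I4 exec-done
t=18  I4 writes R5
t=19  I5 reads
t=24  I5 exec-done
t=25  I5 writes R4
t=26  I6 issues→FPADD
t=27  I6 reads | I7 issues→FPMUL
t=28  I7 reads
t=30  I6 exec-done
t=31  I6 writes R4
t=33  I7 exec-done
t=34  I7 writes R5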